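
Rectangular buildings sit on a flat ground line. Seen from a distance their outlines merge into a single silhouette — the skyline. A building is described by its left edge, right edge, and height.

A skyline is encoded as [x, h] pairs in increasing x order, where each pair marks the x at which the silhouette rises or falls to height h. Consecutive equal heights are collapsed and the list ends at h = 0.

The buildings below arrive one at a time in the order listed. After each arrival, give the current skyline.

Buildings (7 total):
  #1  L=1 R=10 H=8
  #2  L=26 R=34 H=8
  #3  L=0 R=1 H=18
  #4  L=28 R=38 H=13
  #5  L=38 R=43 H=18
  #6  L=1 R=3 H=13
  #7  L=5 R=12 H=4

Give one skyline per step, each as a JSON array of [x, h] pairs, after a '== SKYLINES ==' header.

== SKYLINES ==
[[1,8],[10,0]]
[[1,8],[10,0],[26,8],[34,0]]
[[0,18],[1,8],[10,0],[26,8],[34,0]]
[[0,18],[1,8],[10,0],[26,8],[28,13],[38,0]]
[[0,18],[1,8],[10,0],[26,8],[28,13],[38,18],[43,0]]
[[0,18],[1,13],[3,8],[10,0],[26,8],[28,13],[38,18],[43,0]]
[[0,18],[1,13],[3,8],[10,4],[12,0],[26,8],[28,13],[38,18],[43,0]]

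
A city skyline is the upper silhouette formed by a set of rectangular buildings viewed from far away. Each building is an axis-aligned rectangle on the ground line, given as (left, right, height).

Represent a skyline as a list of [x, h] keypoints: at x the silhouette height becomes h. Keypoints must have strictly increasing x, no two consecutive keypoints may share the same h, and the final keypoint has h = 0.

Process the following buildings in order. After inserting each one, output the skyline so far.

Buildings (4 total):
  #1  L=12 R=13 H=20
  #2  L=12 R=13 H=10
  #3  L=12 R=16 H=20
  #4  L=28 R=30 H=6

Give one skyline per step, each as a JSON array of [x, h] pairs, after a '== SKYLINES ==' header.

== SKYLINES ==
[[12,20],[13,0]]
[[12,20],[13,0]]
[[12,20],[16,0]]
[[12,20],[16,0],[28,6],[30,0]]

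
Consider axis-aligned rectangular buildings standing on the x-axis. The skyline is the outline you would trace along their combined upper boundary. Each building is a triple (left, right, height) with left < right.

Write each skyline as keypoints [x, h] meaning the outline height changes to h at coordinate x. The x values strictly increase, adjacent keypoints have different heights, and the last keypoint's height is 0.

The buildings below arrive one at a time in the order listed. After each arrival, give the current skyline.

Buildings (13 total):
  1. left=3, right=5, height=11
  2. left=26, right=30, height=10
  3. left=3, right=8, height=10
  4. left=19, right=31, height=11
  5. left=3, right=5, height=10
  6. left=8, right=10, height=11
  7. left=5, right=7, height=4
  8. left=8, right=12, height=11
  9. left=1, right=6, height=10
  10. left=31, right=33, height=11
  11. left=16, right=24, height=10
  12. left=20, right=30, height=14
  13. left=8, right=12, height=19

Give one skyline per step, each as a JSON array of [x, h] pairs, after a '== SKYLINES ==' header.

== SKYLINES ==
[[3,11],[5,0]]
[[3,11],[5,0],[26,10],[30,0]]
[[3,11],[5,10],[8,0],[26,10],[30,0]]
[[3,11],[5,10],[8,0],[19,11],[31,0]]
[[3,11],[5,10],[8,0],[19,11],[31,0]]
[[3,11],[5,10],[8,11],[10,0],[19,11],[31,0]]
[[3,11],[5,10],[8,11],[10,0],[19,11],[31,0]]
[[3,11],[5,10],[8,11],[12,0],[19,11],[31,0]]
[[1,10],[3,11],[5,10],[8,11],[12,0],[19,11],[31,0]]
[[1,10],[3,11],[5,10],[8,11],[12,0],[19,11],[33,0]]
[[1,10],[3,11],[5,10],[8,11],[12,0],[16,10],[19,11],[33,0]]
[[1,10],[3,11],[5,10],[8,11],[12,0],[16,10],[19,11],[20,14],[30,11],[33,0]]
[[1,10],[3,11],[5,10],[8,19],[12,0],[16,10],[19,11],[20,14],[30,11],[33,0]]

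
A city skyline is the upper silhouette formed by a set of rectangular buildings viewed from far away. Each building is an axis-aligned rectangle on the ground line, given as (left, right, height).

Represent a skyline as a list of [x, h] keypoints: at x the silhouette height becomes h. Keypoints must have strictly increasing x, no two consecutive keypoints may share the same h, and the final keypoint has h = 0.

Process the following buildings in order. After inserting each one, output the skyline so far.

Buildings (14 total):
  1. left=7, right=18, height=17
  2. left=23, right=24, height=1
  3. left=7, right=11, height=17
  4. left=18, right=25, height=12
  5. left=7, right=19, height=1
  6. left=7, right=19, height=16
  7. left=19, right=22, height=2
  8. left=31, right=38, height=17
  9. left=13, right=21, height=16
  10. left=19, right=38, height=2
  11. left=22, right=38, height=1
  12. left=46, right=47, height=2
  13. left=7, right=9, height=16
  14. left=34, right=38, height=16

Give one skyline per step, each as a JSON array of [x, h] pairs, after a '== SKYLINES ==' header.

== SKYLINES ==
[[7,17],[18,0]]
[[7,17],[18,0],[23,1],[24,0]]
[[7,17],[18,0],[23,1],[24,0]]
[[7,17],[18,12],[25,0]]
[[7,17],[18,12],[25,0]]
[[7,17],[18,16],[19,12],[25,0]]
[[7,17],[18,16],[19,12],[25,0]]
[[7,17],[18,16],[19,12],[25,0],[31,17],[38,0]]
[[7,17],[18,16],[21,12],[25,0],[31,17],[38,0]]
[[7,17],[18,16],[21,12],[25,2],[31,17],[38,0]]
[[7,17],[18,16],[21,12],[25,2],[31,17],[38,0]]
[[7,17],[18,16],[21,12],[25,2],[31,17],[38,0],[46,2],[47,0]]
[[7,17],[18,16],[21,12],[25,2],[31,17],[38,0],[46,2],[47,0]]
[[7,17],[18,16],[21,12],[25,2],[31,17],[38,0],[46,2],[47,0]]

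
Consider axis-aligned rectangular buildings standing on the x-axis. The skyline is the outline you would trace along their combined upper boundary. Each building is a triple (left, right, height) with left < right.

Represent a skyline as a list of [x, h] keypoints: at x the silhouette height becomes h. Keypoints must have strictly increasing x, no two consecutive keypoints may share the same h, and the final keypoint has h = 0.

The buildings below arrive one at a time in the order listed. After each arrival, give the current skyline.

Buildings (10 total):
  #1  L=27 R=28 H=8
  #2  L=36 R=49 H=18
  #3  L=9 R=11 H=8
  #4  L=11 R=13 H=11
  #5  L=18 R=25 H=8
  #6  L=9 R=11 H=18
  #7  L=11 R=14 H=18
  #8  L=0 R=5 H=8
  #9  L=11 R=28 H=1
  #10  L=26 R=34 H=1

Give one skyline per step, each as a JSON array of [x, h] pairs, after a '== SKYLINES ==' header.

== SKYLINES ==
[[27,8],[28,0]]
[[27,8],[28,0],[36,18],[49,0]]
[[9,8],[11,0],[27,8],[28,0],[36,18],[49,0]]
[[9,8],[11,11],[13,0],[27,8],[28,0],[36,18],[49,0]]
[[9,8],[11,11],[13,0],[18,8],[25,0],[27,8],[28,0],[36,18],[49,0]]
[[9,18],[11,11],[13,0],[18,8],[25,0],[27,8],[28,0],[36,18],[49,0]]
[[9,18],[14,0],[18,8],[25,0],[27,8],[28,0],[36,18],[49,0]]
[[0,8],[5,0],[9,18],[14,0],[18,8],[25,0],[27,8],[28,0],[36,18],[49,0]]
[[0,8],[5,0],[9,18],[14,1],[18,8],[25,1],[27,8],[28,0],[36,18],[49,0]]
[[0,8],[5,0],[9,18],[14,1],[18,8],[25,1],[27,8],[28,1],[34,0],[36,18],[49,0]]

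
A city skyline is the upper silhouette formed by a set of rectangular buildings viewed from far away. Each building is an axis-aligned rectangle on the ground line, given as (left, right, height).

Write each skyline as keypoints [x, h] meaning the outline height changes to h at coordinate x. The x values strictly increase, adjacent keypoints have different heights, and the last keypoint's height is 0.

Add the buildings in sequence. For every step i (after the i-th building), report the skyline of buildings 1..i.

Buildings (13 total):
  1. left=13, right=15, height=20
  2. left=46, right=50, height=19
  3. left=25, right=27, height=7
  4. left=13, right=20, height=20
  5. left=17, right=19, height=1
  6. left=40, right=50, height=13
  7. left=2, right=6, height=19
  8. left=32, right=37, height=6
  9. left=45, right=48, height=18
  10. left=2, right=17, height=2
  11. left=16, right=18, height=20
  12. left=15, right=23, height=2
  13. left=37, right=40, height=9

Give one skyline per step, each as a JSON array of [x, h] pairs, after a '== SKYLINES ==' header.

== SKYLINES ==
[[13,20],[15,0]]
[[13,20],[15,0],[46,19],[50,0]]
[[13,20],[15,0],[25,7],[27,0],[46,19],[50,0]]
[[13,20],[20,0],[25,7],[27,0],[46,19],[50,0]]
[[13,20],[20,0],[25,7],[27,0],[46,19],[50,0]]
[[13,20],[20,0],[25,7],[27,0],[40,13],[46,19],[50,0]]
[[2,19],[6,0],[13,20],[20,0],[25,7],[27,0],[40,13],[46,19],[50,0]]
[[2,19],[6,0],[13,20],[20,0],[25,7],[27,0],[32,6],[37,0],[40,13],[46,19],[50,0]]
[[2,19],[6,0],[13,20],[20,0],[25,7],[27,0],[32,6],[37,0],[40,13],[45,18],[46,19],[50,0]]
[[2,19],[6,2],[13,20],[20,0],[25,7],[27,0],[32,6],[37,0],[40,13],[45,18],[46,19],[50,0]]
[[2,19],[6,2],[13,20],[20,0],[25,7],[27,0],[32,6],[37,0],[40,13],[45,18],[46,19],[50,0]]
[[2,19],[6,2],[13,20],[20,2],[23,0],[25,7],[27,0],[32,6],[37,0],[40,13],[45,18],[46,19],[50,0]]
[[2,19],[6,2],[13,20],[20,2],[23,0],[25,7],[27,0],[32,6],[37,9],[40,13],[45,18],[46,19],[50,0]]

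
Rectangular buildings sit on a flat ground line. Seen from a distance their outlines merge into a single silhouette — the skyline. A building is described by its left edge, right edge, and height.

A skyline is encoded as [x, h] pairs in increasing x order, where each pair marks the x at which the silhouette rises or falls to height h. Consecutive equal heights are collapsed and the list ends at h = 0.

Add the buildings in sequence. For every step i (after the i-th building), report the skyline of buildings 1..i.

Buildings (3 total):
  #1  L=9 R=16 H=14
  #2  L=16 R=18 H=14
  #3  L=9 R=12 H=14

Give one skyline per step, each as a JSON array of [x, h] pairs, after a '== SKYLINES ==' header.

== SKYLINES ==
[[9,14],[16,0]]
[[9,14],[18,0]]
[[9,14],[18,0]]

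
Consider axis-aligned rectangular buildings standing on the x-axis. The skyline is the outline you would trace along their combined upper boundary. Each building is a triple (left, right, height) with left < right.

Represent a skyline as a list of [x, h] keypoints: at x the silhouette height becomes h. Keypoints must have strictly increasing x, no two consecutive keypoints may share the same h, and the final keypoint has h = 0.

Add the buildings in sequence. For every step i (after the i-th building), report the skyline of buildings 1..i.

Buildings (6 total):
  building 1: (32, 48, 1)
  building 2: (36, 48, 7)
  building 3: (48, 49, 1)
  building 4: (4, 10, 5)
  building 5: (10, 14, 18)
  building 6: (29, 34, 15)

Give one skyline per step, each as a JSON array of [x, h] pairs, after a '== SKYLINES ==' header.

== SKYLINES ==
[[32,1],[48,0]]
[[32,1],[36,7],[48,0]]
[[32,1],[36,7],[48,1],[49,0]]
[[4,5],[10,0],[32,1],[36,7],[48,1],[49,0]]
[[4,5],[10,18],[14,0],[32,1],[36,7],[48,1],[49,0]]
[[4,5],[10,18],[14,0],[29,15],[34,1],[36,7],[48,1],[49,0]]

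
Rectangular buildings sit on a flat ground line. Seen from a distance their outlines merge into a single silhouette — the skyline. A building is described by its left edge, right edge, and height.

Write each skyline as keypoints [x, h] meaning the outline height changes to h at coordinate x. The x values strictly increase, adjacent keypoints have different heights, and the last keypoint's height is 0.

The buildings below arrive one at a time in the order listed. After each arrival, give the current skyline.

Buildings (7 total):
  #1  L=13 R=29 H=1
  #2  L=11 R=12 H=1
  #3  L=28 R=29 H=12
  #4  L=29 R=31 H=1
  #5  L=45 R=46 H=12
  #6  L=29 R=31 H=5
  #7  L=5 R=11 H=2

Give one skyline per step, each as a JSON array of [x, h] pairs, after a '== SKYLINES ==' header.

== SKYLINES ==
[[13,1],[29,0]]
[[11,1],[12,0],[13,1],[29,0]]
[[11,1],[12,0],[13,1],[28,12],[29,0]]
[[11,1],[12,0],[13,1],[28,12],[29,1],[31,0]]
[[11,1],[12,0],[13,1],[28,12],[29,1],[31,0],[45,12],[46,0]]
[[11,1],[12,0],[13,1],[28,12],[29,5],[31,0],[45,12],[46,0]]
[[5,2],[11,1],[12,0],[13,1],[28,12],[29,5],[31,0],[45,12],[46,0]]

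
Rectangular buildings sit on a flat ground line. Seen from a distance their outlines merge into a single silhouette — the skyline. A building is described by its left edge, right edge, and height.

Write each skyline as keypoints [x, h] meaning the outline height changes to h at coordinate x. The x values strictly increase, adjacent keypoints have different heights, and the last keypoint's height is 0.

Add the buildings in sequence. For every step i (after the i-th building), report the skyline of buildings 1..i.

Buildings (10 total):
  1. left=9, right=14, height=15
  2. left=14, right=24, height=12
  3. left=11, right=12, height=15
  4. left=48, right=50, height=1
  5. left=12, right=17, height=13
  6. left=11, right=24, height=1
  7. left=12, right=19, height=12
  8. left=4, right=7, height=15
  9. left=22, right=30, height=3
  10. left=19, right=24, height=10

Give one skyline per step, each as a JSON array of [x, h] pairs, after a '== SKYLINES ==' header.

== SKYLINES ==
[[9,15],[14,0]]
[[9,15],[14,12],[24,0]]
[[9,15],[14,12],[24,0]]
[[9,15],[14,12],[24,0],[48,1],[50,0]]
[[9,15],[14,13],[17,12],[24,0],[48,1],[50,0]]
[[9,15],[14,13],[17,12],[24,0],[48,1],[50,0]]
[[9,15],[14,13],[17,12],[24,0],[48,1],[50,0]]
[[4,15],[7,0],[9,15],[14,13],[17,12],[24,0],[48,1],[50,0]]
[[4,15],[7,0],[9,15],[14,13],[17,12],[24,3],[30,0],[48,1],[50,0]]
[[4,15],[7,0],[9,15],[14,13],[17,12],[24,3],[30,0],[48,1],[50,0]]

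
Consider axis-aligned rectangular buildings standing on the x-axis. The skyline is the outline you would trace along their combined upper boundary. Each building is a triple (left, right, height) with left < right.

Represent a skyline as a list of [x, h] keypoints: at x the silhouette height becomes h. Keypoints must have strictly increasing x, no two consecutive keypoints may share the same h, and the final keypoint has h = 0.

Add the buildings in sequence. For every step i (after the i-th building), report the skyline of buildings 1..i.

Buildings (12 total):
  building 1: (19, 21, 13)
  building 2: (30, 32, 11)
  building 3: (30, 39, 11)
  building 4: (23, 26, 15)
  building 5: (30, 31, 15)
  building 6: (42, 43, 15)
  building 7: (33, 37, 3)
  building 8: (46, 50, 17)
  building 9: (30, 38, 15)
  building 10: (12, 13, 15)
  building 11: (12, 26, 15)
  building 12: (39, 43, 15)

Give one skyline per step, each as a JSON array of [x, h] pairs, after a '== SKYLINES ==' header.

== SKYLINES ==
[[19,13],[21,0]]
[[19,13],[21,0],[30,11],[32,0]]
[[19,13],[21,0],[30,11],[39,0]]
[[19,13],[21,0],[23,15],[26,0],[30,11],[39,0]]
[[19,13],[21,0],[23,15],[26,0],[30,15],[31,11],[39,0]]
[[19,13],[21,0],[23,15],[26,0],[30,15],[31,11],[39,0],[42,15],[43,0]]
[[19,13],[21,0],[23,15],[26,0],[30,15],[31,11],[39,0],[42,15],[43,0]]
[[19,13],[21,0],[23,15],[26,0],[30,15],[31,11],[39,0],[42,15],[43,0],[46,17],[50,0]]
[[19,13],[21,0],[23,15],[26,0],[30,15],[38,11],[39,0],[42,15],[43,0],[46,17],[50,0]]
[[12,15],[13,0],[19,13],[21,0],[23,15],[26,0],[30,15],[38,11],[39,0],[42,15],[43,0],[46,17],[50,0]]
[[12,15],[26,0],[30,15],[38,11],[39,0],[42,15],[43,0],[46,17],[50,0]]
[[12,15],[26,0],[30,15],[38,11],[39,15],[43,0],[46,17],[50,0]]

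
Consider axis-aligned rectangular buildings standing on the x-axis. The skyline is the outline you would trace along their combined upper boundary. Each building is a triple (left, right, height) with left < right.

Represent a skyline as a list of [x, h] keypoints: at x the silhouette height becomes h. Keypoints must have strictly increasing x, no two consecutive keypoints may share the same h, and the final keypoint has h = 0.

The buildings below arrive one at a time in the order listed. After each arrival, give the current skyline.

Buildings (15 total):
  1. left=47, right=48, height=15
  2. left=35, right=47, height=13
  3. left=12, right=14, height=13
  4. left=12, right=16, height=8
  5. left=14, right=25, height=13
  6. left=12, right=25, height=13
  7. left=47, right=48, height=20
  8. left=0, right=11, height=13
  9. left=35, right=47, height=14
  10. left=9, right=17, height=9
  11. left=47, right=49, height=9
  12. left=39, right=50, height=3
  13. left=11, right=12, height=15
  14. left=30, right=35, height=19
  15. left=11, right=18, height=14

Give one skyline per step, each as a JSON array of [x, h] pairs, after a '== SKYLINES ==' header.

== SKYLINES ==
[[47,15],[48,0]]
[[35,13],[47,15],[48,0]]
[[12,13],[14,0],[35,13],[47,15],[48,0]]
[[12,13],[14,8],[16,0],[35,13],[47,15],[48,0]]
[[12,13],[25,0],[35,13],[47,15],[48,0]]
[[12,13],[25,0],[35,13],[47,15],[48,0]]
[[12,13],[25,0],[35,13],[47,20],[48,0]]
[[0,13],[11,0],[12,13],[25,0],[35,13],[47,20],[48,0]]
[[0,13],[11,0],[12,13],[25,0],[35,14],[47,20],[48,0]]
[[0,13],[11,9],[12,13],[25,0],[35,14],[47,20],[48,0]]
[[0,13],[11,9],[12,13],[25,0],[35,14],[47,20],[48,9],[49,0]]
[[0,13],[11,9],[12,13],[25,0],[35,14],[47,20],[48,9],[49,3],[50,0]]
[[0,13],[11,15],[12,13],[25,0],[35,14],[47,20],[48,9],[49,3],[50,0]]
[[0,13],[11,15],[12,13],[25,0],[30,19],[35,14],[47,20],[48,9],[49,3],[50,0]]
[[0,13],[11,15],[12,14],[18,13],[25,0],[30,19],[35,14],[47,20],[48,9],[49,3],[50,0]]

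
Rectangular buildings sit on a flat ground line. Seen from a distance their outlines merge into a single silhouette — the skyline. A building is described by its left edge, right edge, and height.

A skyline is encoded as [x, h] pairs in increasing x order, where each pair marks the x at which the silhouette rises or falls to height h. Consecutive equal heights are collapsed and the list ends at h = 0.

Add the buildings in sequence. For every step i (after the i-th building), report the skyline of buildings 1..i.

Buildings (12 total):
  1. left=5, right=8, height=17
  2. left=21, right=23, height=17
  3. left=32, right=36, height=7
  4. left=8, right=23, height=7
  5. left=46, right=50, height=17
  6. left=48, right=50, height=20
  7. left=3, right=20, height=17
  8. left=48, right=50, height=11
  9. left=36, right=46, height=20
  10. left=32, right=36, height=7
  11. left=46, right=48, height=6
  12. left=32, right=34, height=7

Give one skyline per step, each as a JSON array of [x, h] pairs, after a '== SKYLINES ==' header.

== SKYLINES ==
[[5,17],[8,0]]
[[5,17],[8,0],[21,17],[23,0]]
[[5,17],[8,0],[21,17],[23,0],[32,7],[36,0]]
[[5,17],[8,7],[21,17],[23,0],[32,7],[36,0]]
[[5,17],[8,7],[21,17],[23,0],[32,7],[36,0],[46,17],[50,0]]
[[5,17],[8,7],[21,17],[23,0],[32,7],[36,0],[46,17],[48,20],[50,0]]
[[3,17],[20,7],[21,17],[23,0],[32,7],[36,0],[46,17],[48,20],[50,0]]
[[3,17],[20,7],[21,17],[23,0],[32,7],[36,0],[46,17],[48,20],[50,0]]
[[3,17],[20,7],[21,17],[23,0],[32,7],[36,20],[46,17],[48,20],[50,0]]
[[3,17],[20,7],[21,17],[23,0],[32,7],[36,20],[46,17],[48,20],[50,0]]
[[3,17],[20,7],[21,17],[23,0],[32,7],[36,20],[46,17],[48,20],[50,0]]
[[3,17],[20,7],[21,17],[23,0],[32,7],[36,20],[46,17],[48,20],[50,0]]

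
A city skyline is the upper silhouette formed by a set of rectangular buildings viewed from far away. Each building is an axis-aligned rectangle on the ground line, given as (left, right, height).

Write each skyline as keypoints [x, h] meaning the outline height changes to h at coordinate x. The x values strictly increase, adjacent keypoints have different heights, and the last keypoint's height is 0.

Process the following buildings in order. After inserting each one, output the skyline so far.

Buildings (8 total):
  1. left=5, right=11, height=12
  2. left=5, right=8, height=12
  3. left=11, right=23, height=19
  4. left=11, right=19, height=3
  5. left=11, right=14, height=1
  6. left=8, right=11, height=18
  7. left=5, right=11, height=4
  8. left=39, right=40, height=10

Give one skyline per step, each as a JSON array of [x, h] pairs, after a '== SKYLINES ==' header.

== SKYLINES ==
[[5,12],[11,0]]
[[5,12],[11,0]]
[[5,12],[11,19],[23,0]]
[[5,12],[11,19],[23,0]]
[[5,12],[11,19],[23,0]]
[[5,12],[8,18],[11,19],[23,0]]
[[5,12],[8,18],[11,19],[23,0]]
[[5,12],[8,18],[11,19],[23,0],[39,10],[40,0]]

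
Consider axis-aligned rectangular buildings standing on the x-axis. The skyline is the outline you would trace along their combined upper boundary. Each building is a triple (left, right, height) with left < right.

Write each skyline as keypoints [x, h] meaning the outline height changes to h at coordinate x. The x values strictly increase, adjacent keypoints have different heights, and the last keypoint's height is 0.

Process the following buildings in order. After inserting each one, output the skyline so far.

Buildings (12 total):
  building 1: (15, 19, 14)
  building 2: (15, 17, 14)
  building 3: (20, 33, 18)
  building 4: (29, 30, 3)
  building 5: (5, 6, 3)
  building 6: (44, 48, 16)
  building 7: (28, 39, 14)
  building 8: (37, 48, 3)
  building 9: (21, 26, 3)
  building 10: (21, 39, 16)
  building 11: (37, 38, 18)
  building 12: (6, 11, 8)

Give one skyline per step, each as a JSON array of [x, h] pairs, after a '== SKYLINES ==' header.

== SKYLINES ==
[[15,14],[19,0]]
[[15,14],[19,0]]
[[15,14],[19,0],[20,18],[33,0]]
[[15,14],[19,0],[20,18],[33,0]]
[[5,3],[6,0],[15,14],[19,0],[20,18],[33,0]]
[[5,3],[6,0],[15,14],[19,0],[20,18],[33,0],[44,16],[48,0]]
[[5,3],[6,0],[15,14],[19,0],[20,18],[33,14],[39,0],[44,16],[48,0]]
[[5,3],[6,0],[15,14],[19,0],[20,18],[33,14],[39,3],[44,16],[48,0]]
[[5,3],[6,0],[15,14],[19,0],[20,18],[33,14],[39,3],[44,16],[48,0]]
[[5,3],[6,0],[15,14],[19,0],[20,18],[33,16],[39,3],[44,16],[48,0]]
[[5,3],[6,0],[15,14],[19,0],[20,18],[33,16],[37,18],[38,16],[39,3],[44,16],[48,0]]
[[5,3],[6,8],[11,0],[15,14],[19,0],[20,18],[33,16],[37,18],[38,16],[39,3],[44,16],[48,0]]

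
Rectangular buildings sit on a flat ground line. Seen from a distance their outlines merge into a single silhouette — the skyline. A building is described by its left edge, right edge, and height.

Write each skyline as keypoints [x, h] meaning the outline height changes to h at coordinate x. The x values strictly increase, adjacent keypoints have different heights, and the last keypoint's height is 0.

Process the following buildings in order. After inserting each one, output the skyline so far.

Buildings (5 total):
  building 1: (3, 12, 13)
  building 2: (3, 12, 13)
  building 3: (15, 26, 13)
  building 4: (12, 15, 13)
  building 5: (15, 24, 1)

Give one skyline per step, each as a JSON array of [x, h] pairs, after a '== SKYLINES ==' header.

== SKYLINES ==
[[3,13],[12,0]]
[[3,13],[12,0]]
[[3,13],[12,0],[15,13],[26,0]]
[[3,13],[26,0]]
[[3,13],[26,0]]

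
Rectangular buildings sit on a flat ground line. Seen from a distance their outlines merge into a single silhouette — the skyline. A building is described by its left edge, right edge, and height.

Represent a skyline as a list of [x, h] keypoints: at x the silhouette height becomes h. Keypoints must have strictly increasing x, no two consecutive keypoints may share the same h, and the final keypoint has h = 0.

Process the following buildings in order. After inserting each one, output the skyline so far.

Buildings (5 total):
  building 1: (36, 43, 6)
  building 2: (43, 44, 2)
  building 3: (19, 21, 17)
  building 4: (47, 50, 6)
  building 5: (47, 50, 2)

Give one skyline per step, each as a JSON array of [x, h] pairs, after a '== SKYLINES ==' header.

== SKYLINES ==
[[36,6],[43,0]]
[[36,6],[43,2],[44,0]]
[[19,17],[21,0],[36,6],[43,2],[44,0]]
[[19,17],[21,0],[36,6],[43,2],[44,0],[47,6],[50,0]]
[[19,17],[21,0],[36,6],[43,2],[44,0],[47,6],[50,0]]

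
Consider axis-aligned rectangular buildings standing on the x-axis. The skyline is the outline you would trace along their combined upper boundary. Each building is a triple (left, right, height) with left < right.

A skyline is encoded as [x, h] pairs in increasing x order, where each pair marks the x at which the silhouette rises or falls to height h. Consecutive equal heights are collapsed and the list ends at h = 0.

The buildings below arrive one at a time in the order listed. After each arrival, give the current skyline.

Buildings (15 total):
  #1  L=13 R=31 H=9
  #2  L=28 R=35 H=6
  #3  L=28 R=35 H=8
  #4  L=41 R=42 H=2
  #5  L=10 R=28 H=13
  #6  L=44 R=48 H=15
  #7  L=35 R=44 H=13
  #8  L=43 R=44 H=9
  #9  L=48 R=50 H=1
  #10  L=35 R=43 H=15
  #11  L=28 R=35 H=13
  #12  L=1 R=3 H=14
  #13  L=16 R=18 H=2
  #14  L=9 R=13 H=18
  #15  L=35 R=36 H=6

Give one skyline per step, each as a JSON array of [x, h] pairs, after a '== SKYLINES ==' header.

== SKYLINES ==
[[13,9],[31,0]]
[[13,9],[31,6],[35,0]]
[[13,9],[31,8],[35,0]]
[[13,9],[31,8],[35,0],[41,2],[42,0]]
[[10,13],[28,9],[31,8],[35,0],[41,2],[42,0]]
[[10,13],[28,9],[31,8],[35,0],[41,2],[42,0],[44,15],[48,0]]
[[10,13],[28,9],[31,8],[35,13],[44,15],[48,0]]
[[10,13],[28,9],[31,8],[35,13],[44,15],[48,0]]
[[10,13],[28,9],[31,8],[35,13],[44,15],[48,1],[50,0]]
[[10,13],[28,9],[31,8],[35,15],[43,13],[44,15],[48,1],[50,0]]
[[10,13],[35,15],[43,13],[44,15],[48,1],[50,0]]
[[1,14],[3,0],[10,13],[35,15],[43,13],[44,15],[48,1],[50,0]]
[[1,14],[3,0],[10,13],[35,15],[43,13],[44,15],[48,1],[50,0]]
[[1,14],[3,0],[9,18],[13,13],[35,15],[43,13],[44,15],[48,1],[50,0]]
[[1,14],[3,0],[9,18],[13,13],[35,15],[43,13],[44,15],[48,1],[50,0]]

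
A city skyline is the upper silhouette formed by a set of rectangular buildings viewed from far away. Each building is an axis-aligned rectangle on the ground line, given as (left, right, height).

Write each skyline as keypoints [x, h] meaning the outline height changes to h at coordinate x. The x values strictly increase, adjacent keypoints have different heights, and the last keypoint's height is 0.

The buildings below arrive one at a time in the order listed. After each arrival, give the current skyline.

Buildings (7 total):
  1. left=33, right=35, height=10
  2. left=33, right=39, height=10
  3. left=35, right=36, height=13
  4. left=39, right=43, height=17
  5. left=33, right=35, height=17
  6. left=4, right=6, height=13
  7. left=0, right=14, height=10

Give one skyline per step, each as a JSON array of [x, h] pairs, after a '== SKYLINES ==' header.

== SKYLINES ==
[[33,10],[35,0]]
[[33,10],[39,0]]
[[33,10],[35,13],[36,10],[39,0]]
[[33,10],[35,13],[36,10],[39,17],[43,0]]
[[33,17],[35,13],[36,10],[39,17],[43,0]]
[[4,13],[6,0],[33,17],[35,13],[36,10],[39,17],[43,0]]
[[0,10],[4,13],[6,10],[14,0],[33,17],[35,13],[36,10],[39,17],[43,0]]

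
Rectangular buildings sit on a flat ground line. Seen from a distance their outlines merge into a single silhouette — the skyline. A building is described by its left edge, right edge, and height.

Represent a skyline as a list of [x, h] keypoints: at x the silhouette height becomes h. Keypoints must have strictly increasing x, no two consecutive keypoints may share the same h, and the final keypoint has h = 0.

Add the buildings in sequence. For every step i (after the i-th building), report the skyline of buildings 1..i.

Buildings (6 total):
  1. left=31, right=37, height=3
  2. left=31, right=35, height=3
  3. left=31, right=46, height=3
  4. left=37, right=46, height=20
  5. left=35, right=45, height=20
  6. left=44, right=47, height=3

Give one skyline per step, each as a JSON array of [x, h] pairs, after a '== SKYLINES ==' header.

== SKYLINES ==
[[31,3],[37,0]]
[[31,3],[37,0]]
[[31,3],[46,0]]
[[31,3],[37,20],[46,0]]
[[31,3],[35,20],[46,0]]
[[31,3],[35,20],[46,3],[47,0]]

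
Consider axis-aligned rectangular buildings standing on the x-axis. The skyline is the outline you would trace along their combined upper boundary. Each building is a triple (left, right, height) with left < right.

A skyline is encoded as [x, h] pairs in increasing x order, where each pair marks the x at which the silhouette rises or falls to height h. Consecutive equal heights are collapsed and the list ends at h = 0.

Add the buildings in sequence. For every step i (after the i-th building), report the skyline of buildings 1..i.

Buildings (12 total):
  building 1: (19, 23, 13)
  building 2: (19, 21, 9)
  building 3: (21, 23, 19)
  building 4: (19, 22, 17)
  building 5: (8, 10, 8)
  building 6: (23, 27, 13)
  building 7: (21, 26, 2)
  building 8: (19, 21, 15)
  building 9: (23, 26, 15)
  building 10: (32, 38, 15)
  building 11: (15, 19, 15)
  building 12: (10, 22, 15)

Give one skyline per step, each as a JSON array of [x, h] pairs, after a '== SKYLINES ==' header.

== SKYLINES ==
[[19,13],[23,0]]
[[19,13],[23,0]]
[[19,13],[21,19],[23,0]]
[[19,17],[21,19],[23,0]]
[[8,8],[10,0],[19,17],[21,19],[23,0]]
[[8,8],[10,0],[19,17],[21,19],[23,13],[27,0]]
[[8,8],[10,0],[19,17],[21,19],[23,13],[27,0]]
[[8,8],[10,0],[19,17],[21,19],[23,13],[27,0]]
[[8,8],[10,0],[19,17],[21,19],[23,15],[26,13],[27,0]]
[[8,8],[10,0],[19,17],[21,19],[23,15],[26,13],[27,0],[32,15],[38,0]]
[[8,8],[10,0],[15,15],[19,17],[21,19],[23,15],[26,13],[27,0],[32,15],[38,0]]
[[8,8],[10,15],[19,17],[21,19],[23,15],[26,13],[27,0],[32,15],[38,0]]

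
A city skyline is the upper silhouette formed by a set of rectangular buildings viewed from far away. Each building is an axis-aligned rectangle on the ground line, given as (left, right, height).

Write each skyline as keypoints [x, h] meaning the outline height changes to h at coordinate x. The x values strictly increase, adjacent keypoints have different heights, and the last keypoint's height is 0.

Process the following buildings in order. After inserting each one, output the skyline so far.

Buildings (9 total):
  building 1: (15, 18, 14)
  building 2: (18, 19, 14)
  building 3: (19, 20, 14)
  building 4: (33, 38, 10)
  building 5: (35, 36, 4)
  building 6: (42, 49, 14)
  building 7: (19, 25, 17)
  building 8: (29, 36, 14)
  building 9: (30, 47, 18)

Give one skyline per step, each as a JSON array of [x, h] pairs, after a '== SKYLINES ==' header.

== SKYLINES ==
[[15,14],[18,0]]
[[15,14],[19,0]]
[[15,14],[20,0]]
[[15,14],[20,0],[33,10],[38,0]]
[[15,14],[20,0],[33,10],[38,0]]
[[15,14],[20,0],[33,10],[38,0],[42,14],[49,0]]
[[15,14],[19,17],[25,0],[33,10],[38,0],[42,14],[49,0]]
[[15,14],[19,17],[25,0],[29,14],[36,10],[38,0],[42,14],[49,0]]
[[15,14],[19,17],[25,0],[29,14],[30,18],[47,14],[49,0]]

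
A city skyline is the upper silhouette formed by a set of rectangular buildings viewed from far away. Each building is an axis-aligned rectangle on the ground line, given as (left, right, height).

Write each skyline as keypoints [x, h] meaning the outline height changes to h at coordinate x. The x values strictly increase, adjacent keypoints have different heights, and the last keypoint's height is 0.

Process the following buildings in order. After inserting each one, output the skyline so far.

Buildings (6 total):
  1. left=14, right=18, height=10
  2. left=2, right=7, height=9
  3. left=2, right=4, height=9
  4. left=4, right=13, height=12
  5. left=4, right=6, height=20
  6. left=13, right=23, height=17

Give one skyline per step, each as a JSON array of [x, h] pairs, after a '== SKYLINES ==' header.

== SKYLINES ==
[[14,10],[18,0]]
[[2,9],[7,0],[14,10],[18,0]]
[[2,9],[7,0],[14,10],[18,0]]
[[2,9],[4,12],[13,0],[14,10],[18,0]]
[[2,9],[4,20],[6,12],[13,0],[14,10],[18,0]]
[[2,9],[4,20],[6,12],[13,17],[23,0]]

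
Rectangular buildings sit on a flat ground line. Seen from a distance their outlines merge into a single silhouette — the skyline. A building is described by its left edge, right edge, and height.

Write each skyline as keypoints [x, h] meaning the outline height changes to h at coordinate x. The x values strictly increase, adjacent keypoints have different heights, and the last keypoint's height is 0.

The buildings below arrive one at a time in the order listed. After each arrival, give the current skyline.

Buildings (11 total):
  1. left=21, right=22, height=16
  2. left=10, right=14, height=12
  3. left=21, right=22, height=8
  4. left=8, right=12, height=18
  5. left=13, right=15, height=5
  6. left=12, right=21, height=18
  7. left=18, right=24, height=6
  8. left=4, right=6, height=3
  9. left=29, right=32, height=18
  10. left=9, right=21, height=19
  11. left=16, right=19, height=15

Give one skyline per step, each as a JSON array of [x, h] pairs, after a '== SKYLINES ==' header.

== SKYLINES ==
[[21,16],[22,0]]
[[10,12],[14,0],[21,16],[22,0]]
[[10,12],[14,0],[21,16],[22,0]]
[[8,18],[12,12],[14,0],[21,16],[22,0]]
[[8,18],[12,12],[14,5],[15,0],[21,16],[22,0]]
[[8,18],[21,16],[22,0]]
[[8,18],[21,16],[22,6],[24,0]]
[[4,3],[6,0],[8,18],[21,16],[22,6],[24,0]]
[[4,3],[6,0],[8,18],[21,16],[22,6],[24,0],[29,18],[32,0]]
[[4,3],[6,0],[8,18],[9,19],[21,16],[22,6],[24,0],[29,18],[32,0]]
[[4,3],[6,0],[8,18],[9,19],[21,16],[22,6],[24,0],[29,18],[32,0]]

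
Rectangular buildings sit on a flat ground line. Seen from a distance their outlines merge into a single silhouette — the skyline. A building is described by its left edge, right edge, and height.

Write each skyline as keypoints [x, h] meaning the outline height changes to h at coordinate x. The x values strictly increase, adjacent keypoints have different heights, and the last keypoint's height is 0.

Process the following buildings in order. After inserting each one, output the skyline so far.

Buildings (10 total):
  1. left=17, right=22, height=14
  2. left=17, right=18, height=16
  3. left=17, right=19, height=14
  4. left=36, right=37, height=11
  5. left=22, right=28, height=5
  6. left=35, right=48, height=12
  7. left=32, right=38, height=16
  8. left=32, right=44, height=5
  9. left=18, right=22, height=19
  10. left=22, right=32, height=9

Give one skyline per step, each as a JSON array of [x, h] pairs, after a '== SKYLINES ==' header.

== SKYLINES ==
[[17,14],[22,0]]
[[17,16],[18,14],[22,0]]
[[17,16],[18,14],[22,0]]
[[17,16],[18,14],[22,0],[36,11],[37,0]]
[[17,16],[18,14],[22,5],[28,0],[36,11],[37,0]]
[[17,16],[18,14],[22,5],[28,0],[35,12],[48,0]]
[[17,16],[18,14],[22,5],[28,0],[32,16],[38,12],[48,0]]
[[17,16],[18,14],[22,5],[28,0],[32,16],[38,12],[48,0]]
[[17,16],[18,19],[22,5],[28,0],[32,16],[38,12],[48,0]]
[[17,16],[18,19],[22,9],[32,16],[38,12],[48,0]]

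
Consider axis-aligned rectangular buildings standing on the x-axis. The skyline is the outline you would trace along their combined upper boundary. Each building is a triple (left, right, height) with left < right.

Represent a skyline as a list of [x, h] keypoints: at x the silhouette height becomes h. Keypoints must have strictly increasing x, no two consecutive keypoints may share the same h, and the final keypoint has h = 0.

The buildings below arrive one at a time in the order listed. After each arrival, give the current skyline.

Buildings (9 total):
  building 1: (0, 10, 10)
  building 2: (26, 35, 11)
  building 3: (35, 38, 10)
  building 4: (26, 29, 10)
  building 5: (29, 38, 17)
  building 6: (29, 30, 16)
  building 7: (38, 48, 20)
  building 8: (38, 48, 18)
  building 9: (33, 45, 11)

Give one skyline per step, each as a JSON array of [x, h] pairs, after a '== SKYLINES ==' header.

== SKYLINES ==
[[0,10],[10,0]]
[[0,10],[10,0],[26,11],[35,0]]
[[0,10],[10,0],[26,11],[35,10],[38,0]]
[[0,10],[10,0],[26,11],[35,10],[38,0]]
[[0,10],[10,0],[26,11],[29,17],[38,0]]
[[0,10],[10,0],[26,11],[29,17],[38,0]]
[[0,10],[10,0],[26,11],[29,17],[38,20],[48,0]]
[[0,10],[10,0],[26,11],[29,17],[38,20],[48,0]]
[[0,10],[10,0],[26,11],[29,17],[38,20],[48,0]]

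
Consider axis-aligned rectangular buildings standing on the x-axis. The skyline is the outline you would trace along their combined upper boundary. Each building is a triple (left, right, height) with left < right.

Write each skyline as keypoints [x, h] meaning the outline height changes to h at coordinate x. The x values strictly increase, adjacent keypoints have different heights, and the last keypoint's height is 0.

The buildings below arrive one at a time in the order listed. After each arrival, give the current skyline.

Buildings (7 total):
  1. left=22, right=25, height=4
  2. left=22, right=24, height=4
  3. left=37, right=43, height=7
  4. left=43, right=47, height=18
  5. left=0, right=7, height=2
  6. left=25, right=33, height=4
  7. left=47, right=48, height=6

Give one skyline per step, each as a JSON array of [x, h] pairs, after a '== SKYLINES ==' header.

== SKYLINES ==
[[22,4],[25,0]]
[[22,4],[25,0]]
[[22,4],[25,0],[37,7],[43,0]]
[[22,4],[25,0],[37,7],[43,18],[47,0]]
[[0,2],[7,0],[22,4],[25,0],[37,7],[43,18],[47,0]]
[[0,2],[7,0],[22,4],[33,0],[37,7],[43,18],[47,0]]
[[0,2],[7,0],[22,4],[33,0],[37,7],[43,18],[47,6],[48,0]]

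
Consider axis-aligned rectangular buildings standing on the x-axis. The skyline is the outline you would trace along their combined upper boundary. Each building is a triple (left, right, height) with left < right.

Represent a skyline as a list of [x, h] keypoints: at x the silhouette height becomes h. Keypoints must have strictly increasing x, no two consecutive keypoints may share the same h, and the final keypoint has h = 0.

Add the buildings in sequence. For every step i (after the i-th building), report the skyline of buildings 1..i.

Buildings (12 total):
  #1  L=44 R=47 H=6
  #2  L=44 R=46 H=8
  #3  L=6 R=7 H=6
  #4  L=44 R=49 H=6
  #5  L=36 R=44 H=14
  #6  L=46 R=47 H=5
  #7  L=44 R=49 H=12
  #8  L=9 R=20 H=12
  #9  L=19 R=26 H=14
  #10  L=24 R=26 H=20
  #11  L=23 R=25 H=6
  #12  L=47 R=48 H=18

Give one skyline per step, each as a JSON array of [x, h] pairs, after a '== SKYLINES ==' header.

== SKYLINES ==
[[44,6],[47,0]]
[[44,8],[46,6],[47,0]]
[[6,6],[7,0],[44,8],[46,6],[47,0]]
[[6,6],[7,0],[44,8],[46,6],[49,0]]
[[6,6],[7,0],[36,14],[44,8],[46,6],[49,0]]
[[6,6],[7,0],[36,14],[44,8],[46,6],[49,0]]
[[6,6],[7,0],[36,14],[44,12],[49,0]]
[[6,6],[7,0],[9,12],[20,0],[36,14],[44,12],[49,0]]
[[6,6],[7,0],[9,12],[19,14],[26,0],[36,14],[44,12],[49,0]]
[[6,6],[7,0],[9,12],[19,14],[24,20],[26,0],[36,14],[44,12],[49,0]]
[[6,6],[7,0],[9,12],[19,14],[24,20],[26,0],[36,14],[44,12],[49,0]]
[[6,6],[7,0],[9,12],[19,14],[24,20],[26,0],[36,14],[44,12],[47,18],[48,12],[49,0]]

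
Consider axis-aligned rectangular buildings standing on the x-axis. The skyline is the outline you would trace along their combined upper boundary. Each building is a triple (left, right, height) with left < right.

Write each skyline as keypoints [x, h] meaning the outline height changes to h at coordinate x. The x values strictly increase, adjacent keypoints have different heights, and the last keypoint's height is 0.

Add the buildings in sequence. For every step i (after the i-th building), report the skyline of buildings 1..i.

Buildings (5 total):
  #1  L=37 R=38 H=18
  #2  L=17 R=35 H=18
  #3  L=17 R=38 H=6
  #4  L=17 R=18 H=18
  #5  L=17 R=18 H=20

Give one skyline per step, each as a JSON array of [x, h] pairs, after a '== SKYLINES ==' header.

== SKYLINES ==
[[37,18],[38,0]]
[[17,18],[35,0],[37,18],[38,0]]
[[17,18],[35,6],[37,18],[38,0]]
[[17,18],[35,6],[37,18],[38,0]]
[[17,20],[18,18],[35,6],[37,18],[38,0]]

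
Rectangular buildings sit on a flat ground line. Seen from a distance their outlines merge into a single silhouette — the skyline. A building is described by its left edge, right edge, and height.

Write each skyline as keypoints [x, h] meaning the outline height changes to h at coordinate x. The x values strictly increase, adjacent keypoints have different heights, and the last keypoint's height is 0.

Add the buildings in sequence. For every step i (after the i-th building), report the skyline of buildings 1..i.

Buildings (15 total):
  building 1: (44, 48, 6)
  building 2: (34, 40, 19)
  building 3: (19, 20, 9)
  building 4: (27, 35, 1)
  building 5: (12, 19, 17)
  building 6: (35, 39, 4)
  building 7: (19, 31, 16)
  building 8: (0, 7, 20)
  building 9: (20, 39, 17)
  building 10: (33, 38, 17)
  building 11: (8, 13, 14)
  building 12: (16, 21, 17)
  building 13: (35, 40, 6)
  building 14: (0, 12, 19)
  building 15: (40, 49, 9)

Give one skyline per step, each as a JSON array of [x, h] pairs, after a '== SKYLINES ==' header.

== SKYLINES ==
[[44,6],[48,0]]
[[34,19],[40,0],[44,6],[48,0]]
[[19,9],[20,0],[34,19],[40,0],[44,6],[48,0]]
[[19,9],[20,0],[27,1],[34,19],[40,0],[44,6],[48,0]]
[[12,17],[19,9],[20,0],[27,1],[34,19],[40,0],[44,6],[48,0]]
[[12,17],[19,9],[20,0],[27,1],[34,19],[40,0],[44,6],[48,0]]
[[12,17],[19,16],[31,1],[34,19],[40,0],[44,6],[48,0]]
[[0,20],[7,0],[12,17],[19,16],[31,1],[34,19],[40,0],[44,6],[48,0]]
[[0,20],[7,0],[12,17],[19,16],[20,17],[34,19],[40,0],[44,6],[48,0]]
[[0,20],[7,0],[12,17],[19,16],[20,17],[34,19],[40,0],[44,6],[48,0]]
[[0,20],[7,0],[8,14],[12,17],[19,16],[20,17],[34,19],[40,0],[44,6],[48,0]]
[[0,20],[7,0],[8,14],[12,17],[34,19],[40,0],[44,6],[48,0]]
[[0,20],[7,0],[8,14],[12,17],[34,19],[40,0],[44,6],[48,0]]
[[0,20],[7,19],[12,17],[34,19],[40,0],[44,6],[48,0]]
[[0,20],[7,19],[12,17],[34,19],[40,9],[49,0]]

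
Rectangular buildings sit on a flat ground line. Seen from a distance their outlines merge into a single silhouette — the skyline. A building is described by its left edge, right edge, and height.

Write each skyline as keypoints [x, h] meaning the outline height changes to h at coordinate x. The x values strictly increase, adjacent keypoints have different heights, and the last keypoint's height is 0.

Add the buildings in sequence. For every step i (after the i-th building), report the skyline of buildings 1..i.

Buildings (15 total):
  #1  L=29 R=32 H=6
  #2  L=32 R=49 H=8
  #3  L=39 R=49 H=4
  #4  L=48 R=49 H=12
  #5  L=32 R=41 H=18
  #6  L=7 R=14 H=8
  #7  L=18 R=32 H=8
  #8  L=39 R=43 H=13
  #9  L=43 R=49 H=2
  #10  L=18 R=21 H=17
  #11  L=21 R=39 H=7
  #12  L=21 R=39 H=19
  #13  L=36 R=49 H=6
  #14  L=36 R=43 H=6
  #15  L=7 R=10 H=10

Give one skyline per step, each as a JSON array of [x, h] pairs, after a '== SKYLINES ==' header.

== SKYLINES ==
[[29,6],[32,0]]
[[29,6],[32,8],[49,0]]
[[29,6],[32,8],[49,0]]
[[29,6],[32,8],[48,12],[49,0]]
[[29,6],[32,18],[41,8],[48,12],[49,0]]
[[7,8],[14,0],[29,6],[32,18],[41,8],[48,12],[49,0]]
[[7,8],[14,0],[18,8],[32,18],[41,8],[48,12],[49,0]]
[[7,8],[14,0],[18,8],[32,18],[41,13],[43,8],[48,12],[49,0]]
[[7,8],[14,0],[18,8],[32,18],[41,13],[43,8],[48,12],[49,0]]
[[7,8],[14,0],[18,17],[21,8],[32,18],[41,13],[43,8],[48,12],[49,0]]
[[7,8],[14,0],[18,17],[21,8],[32,18],[41,13],[43,8],[48,12],[49,0]]
[[7,8],[14,0],[18,17],[21,19],[39,18],[41,13],[43,8],[48,12],[49,0]]
[[7,8],[14,0],[18,17],[21,19],[39,18],[41,13],[43,8],[48,12],[49,0]]
[[7,8],[14,0],[18,17],[21,19],[39,18],[41,13],[43,8],[48,12],[49,0]]
[[7,10],[10,8],[14,0],[18,17],[21,19],[39,18],[41,13],[43,8],[48,12],[49,0]]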